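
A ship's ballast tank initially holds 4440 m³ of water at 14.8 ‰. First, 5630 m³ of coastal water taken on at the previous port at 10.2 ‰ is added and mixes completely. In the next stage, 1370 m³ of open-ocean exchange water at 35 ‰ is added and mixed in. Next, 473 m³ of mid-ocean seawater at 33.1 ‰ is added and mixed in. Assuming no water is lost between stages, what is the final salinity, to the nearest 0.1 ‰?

15.7 ‰

Mass of salt is conserved:
Initial salt = 4,440×14.8 = 65,712
After stage 1: salt = 65,712 + 5,630×10.2 = 123,138; volume = 10,070 m³; S = 12.228 ‰
After stage 2: salt = 123,138 + 1,370×35 = 171,088; volume = 11,440 m³; S = 14.955 ‰
After stage 3: salt = 171,088 + 473×33.1 = 186,744.3; volume = 11,913 m³
S = 186,744.3 / 11,913 = 15.6757 ‰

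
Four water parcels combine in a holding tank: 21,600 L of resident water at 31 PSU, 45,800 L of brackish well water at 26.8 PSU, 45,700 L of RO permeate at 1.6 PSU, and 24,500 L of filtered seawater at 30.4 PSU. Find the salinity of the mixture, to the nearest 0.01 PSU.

19.73 PSU

By conservation of dissolved salt,
salt = 21,600×31 + 45,800×26.8 + 45,700×1.6 + 24,500×30.4 = 669,600 + 1,227,440 + 73,120 + 744,800 = 2,714,960
volume = 21,600 + 45,800 + 45,700 + 24,500 = 137,600 L
S = 2,714,960 / 137,600 = 19.7308 PSU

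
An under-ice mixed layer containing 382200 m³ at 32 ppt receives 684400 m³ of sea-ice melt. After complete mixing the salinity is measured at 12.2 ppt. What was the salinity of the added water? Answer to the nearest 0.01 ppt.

1.14 ppt

Salt balance: 382,200×32 + 684,400×S = 1,066,600×12.2
12,230,400 + 684,400·S = 13,012,520
S = (13,012,520 − 12,230,400) / 684,400 = 1.1428 ppt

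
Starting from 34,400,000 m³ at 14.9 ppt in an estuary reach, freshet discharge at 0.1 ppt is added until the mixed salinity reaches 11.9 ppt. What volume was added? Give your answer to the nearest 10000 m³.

8750000 m³

Salt balance: 34,400,000×14.9 + V×0.1 = (34,400,000+V)×11.9
512,560,000 + 0.1V = 409,360,000 + 11.9V
103,200,000 = 11.8V
V = 8,745,762.71 m³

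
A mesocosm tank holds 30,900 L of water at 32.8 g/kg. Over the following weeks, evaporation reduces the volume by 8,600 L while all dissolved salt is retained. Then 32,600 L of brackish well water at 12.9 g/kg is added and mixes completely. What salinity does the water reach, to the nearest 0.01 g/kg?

26.12 g/kg

After evaporation: salt = 30,900×32.8 = 1,013,520; volume = 30,900 − 8,600 = 22,300 L
After mixing: salt = 1,013,520 + 32,600×12.9 = 1,434,060; volume = 22,300 + 32,600 = 54,900 L
S = 1,434,060 / 54,900 = 26.1213 g/kg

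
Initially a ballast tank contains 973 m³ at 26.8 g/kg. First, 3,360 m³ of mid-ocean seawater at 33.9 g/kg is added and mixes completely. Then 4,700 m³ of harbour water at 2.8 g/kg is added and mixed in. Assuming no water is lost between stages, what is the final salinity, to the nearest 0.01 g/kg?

Mass of salt is conserved:
Initial salt = 973×26.8 = 26,076.4
After stage 1: salt = 26,076.4 + 3,360×33.9 = 139,980.4; volume = 4,333 m³; S = 32.306 g/kg
After stage 2: salt = 139,980.4 + 4,700×2.8 = 153,140.4; volume = 9,033 m³
S = 153,140.4 / 9,033 = 16.9534 g/kg

16.95 g/kg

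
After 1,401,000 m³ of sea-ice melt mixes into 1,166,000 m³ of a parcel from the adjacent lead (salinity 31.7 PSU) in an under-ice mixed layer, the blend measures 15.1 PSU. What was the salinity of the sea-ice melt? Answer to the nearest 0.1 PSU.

1.3 PSU

Salt balance: 1,166,000×31.7 + 1,401,000×S = 2,567,000×15.1
36,962,200 + 1,401,000·S = 38,761,700
S = (38,761,700 − 36,962,200) / 1,401,000 = 1.2844 PSU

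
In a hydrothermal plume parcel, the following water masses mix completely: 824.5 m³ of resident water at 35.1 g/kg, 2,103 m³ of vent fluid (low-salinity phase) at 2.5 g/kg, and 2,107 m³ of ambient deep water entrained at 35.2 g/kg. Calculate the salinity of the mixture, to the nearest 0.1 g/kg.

21.5 g/kg

By conservation of dissolved salt,
salt = 824.5×35.1 + 2,103×2.5 + 2,107×35.2 = 28,939.95 + 5,257.5 + 74,166.4 = 108,363.85
volume = 824.5 + 2,103 + 2,107 = 5,034.5 m³
S = 108,363.85 / 5,034.5 = 21.524 g/kg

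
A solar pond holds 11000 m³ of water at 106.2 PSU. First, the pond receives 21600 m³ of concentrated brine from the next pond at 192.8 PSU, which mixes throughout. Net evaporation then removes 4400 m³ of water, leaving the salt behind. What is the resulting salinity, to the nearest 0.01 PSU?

After mixing: salt = 11,000×106.2 + 21,600×192.8 = 5,332,680; volume = 32,600 m³
After evaporation: salt unchanged = 5,332,680; volume = 32,600 − 4,400 = 28,200 m³
S = 5,332,680 / 28,200 = 189.1021 PSU

189.10 PSU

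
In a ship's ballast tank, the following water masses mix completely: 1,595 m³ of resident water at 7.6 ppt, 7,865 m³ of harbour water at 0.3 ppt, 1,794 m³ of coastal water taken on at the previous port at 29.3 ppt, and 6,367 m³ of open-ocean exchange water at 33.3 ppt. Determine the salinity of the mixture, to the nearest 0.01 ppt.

Salt balance:
salt = 1,595×7.6 + 7,865×0.3 + 1,794×29.3 + 6,367×33.3 = 12,122 + 2,359.5 + 52,564.2 + 212,021.1 = 279,066.8
volume = 1,595 + 7,865 + 1,794 + 6,367 = 17,621 m³
S = 279,066.8 / 17,621 = 15.8372 ppt

15.84 ppt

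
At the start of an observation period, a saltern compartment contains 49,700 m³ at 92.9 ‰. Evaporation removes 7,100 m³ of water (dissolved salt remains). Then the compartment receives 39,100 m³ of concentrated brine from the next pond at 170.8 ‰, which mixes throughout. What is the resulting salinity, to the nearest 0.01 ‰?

138.25 ‰

After evaporation: salt = 49,700×92.9 = 4,617,130; volume = 49,700 − 7,100 = 42,600 m³
After mixing: salt = 4,617,130 + 39,100×170.8 = 11,295,410; volume = 42,600 + 39,100 = 81,700 m³
S = 11,295,410 / 81,700 = 138.2547 ‰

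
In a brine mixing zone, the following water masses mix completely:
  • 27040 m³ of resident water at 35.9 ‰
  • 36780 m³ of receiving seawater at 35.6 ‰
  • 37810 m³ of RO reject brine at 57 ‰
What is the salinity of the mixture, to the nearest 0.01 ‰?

43.64 ‰

Weighted by volume,
salt = 27,040×35.9 + 36,780×35.6 + 37,810×57 = 970,736 + 1,309,368 + 2,155,170 = 4,435,274
volume = 27,040 + 36,780 + 37,810 = 101,630 m³
S = 4,435,274 / 101,630 = 43.6414 ‰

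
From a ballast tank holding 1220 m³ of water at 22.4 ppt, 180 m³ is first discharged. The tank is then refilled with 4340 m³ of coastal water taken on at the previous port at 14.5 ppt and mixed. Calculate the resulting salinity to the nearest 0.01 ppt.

16.03 ppt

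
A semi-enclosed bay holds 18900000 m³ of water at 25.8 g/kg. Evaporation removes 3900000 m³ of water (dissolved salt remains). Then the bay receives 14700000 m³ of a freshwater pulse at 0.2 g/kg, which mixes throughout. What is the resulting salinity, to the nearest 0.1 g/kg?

After evaporation: salt = 18,900,000×25.8 = 487,620,000; volume = 18,900,000 − 3,900,000 = 15,000,000 m³
After mixing: salt = 487,620,000 + 14,700,000×0.2 = 490,560,000; volume = 15,000,000 + 14,700,000 = 29,700,000 m³
S = 490,560,000 / 29,700,000 = 16.5172 g/kg

16.5 g/kg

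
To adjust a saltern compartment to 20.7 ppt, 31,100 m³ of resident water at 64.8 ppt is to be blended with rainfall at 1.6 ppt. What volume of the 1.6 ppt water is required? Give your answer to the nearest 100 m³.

Salt balance: 31,100×64.8 + V×1.6 = (31,100+V)×20.7
2,015,280 + 1.6V = 643,770 + 20.7V
1,371,510 = 19.1V
V = 71,806.81 m³

71800 m³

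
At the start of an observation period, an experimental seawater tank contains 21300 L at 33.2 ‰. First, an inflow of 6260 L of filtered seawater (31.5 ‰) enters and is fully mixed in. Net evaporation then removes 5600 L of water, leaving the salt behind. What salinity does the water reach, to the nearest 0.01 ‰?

41.18 ‰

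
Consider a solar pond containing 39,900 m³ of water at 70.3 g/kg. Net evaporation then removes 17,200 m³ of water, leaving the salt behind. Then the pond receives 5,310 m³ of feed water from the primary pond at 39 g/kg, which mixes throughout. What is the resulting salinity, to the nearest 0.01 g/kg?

After evaporation: salt = 39,900×70.3 = 2,804,970; volume = 39,900 − 17,200 = 22,700 m³
After mixing: salt = 2,804,970 + 5,310×39 = 3,012,060; volume = 22,700 + 5,310 = 28,010 m³
S = 3,012,060 / 28,010 = 107.5352 g/kg

107.54 g/kg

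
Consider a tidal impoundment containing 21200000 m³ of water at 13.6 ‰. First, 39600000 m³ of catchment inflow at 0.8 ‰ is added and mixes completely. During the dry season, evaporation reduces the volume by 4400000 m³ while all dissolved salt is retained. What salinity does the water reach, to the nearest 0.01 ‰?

5.67 ‰

After mixing: salt = 21,200,000×13.6 + 39,600,000×0.8 = 320,000,000; volume = 60,800,000 m³
After evaporation: salt unchanged = 320,000,000; volume = 60,800,000 − 4,400,000 = 56,400,000 m³
S = 320,000,000 / 56,400,000 = 5.6738 ‰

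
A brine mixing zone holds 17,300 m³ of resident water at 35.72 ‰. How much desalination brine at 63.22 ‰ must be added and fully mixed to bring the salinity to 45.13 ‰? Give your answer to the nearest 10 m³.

9000 m³

Salt balance: 17,300×35.72 + V×63.22 = (17,300+V)×45.13
617,956 + 63.22V = 780,749 + 45.13V
162,793 = 18.09V
V = 8,999.06 m³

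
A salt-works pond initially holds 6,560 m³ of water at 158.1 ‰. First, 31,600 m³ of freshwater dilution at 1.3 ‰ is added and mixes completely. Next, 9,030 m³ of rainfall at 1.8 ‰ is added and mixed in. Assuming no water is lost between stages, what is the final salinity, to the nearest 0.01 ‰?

Weighted by volume,
Initial salt = 6,560×158.1 = 1,037,136
After stage 1: salt = 1,037,136 + 31,600×1.3 = 1,078,216; volume = 38,160 m³; S = 28.255 ‰
After stage 2: salt = 1,078,216 + 9,030×1.8 = 1,094,470; volume = 47,190 m³
S = 1,094,470 / 47,190 = 23.1928 ‰

23.19 ‰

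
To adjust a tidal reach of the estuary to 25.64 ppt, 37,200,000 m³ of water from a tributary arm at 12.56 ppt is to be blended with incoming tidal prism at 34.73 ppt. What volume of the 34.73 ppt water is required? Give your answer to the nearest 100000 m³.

Salt balance: 37,200,000×12.56 + V×34.73 = (37,200,000+V)×25.64
467,232,000 + 34.73V = 953,808,000 + 25.64V
486,576,000 = 9.09V
V = 53,528,712.87 m³

53500000 m³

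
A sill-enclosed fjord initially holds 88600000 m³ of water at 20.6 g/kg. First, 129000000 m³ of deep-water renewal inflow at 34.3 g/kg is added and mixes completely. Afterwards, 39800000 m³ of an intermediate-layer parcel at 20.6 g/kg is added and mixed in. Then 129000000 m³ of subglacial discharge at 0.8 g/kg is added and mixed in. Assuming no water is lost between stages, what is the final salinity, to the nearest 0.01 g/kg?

18.56 g/kg

Weighted by volume,
Initial salt = 88,600,000×20.6 = 1,825,160,000
After stage 1: salt = 1,825,160,000 + 129,000,000×34.3 = 6,249,860,000; volume = 217,600,000 m³; S = 28.722 g/kg
After stage 2: salt = 6,249,860,000 + 39,800,000×20.6 = 7,069,740,000; volume = 257,400,000 m³; S = 27.466 g/kg
After stage 3: salt = 7,069,740,000 + 129,000,000×0.8 = 7,172,940,000; volume = 386,400,000 m³
S = 7,172,940,000 / 386,400,000 = 18.5635 g/kg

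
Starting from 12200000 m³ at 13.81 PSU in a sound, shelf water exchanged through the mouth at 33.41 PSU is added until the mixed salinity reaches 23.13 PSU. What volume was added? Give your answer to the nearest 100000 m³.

11100000 m³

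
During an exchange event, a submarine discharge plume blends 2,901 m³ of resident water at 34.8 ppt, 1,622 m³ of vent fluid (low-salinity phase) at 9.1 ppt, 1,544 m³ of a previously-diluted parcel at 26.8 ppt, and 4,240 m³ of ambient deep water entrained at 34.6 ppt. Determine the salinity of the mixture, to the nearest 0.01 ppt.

Total salt / total volume:
salt = 2,901×34.8 + 1,622×9.1 + 1,544×26.8 + 4,240×34.6 = 100,954.8 + 14,760.2 + 41,379.2 + 146,704 = 303,798.2
volume = 2,901 + 1,622 + 1,544 + 4,240 = 10,307 m³
S = 303,798.2 / 10,307 = 29.4749 ppt

29.47 ppt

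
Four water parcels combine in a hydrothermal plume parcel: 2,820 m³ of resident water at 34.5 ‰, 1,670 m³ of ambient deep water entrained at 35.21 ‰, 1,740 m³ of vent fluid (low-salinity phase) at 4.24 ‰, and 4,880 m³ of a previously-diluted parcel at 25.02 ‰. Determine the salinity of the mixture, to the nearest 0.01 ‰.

25.70 ‰

Weighted by volume,
salt = 2,820×34.5 + 1,670×35.21 + 1,740×4.24 + 4,880×25.02 = 97,290 + 58,800.7 + 7,377.6 + 122,097.6 = 285,565.9
volume = 2,820 + 1,670 + 1,740 + 4,880 = 11,110 m³
S = 285,565.9 / 11,110 = 25.7035 ‰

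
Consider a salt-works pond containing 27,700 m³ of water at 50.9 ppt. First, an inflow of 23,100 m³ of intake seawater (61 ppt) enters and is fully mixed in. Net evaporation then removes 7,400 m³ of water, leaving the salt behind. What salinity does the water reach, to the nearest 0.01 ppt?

64.95 ppt

After mixing: salt = 27,700×50.9 + 23,100×61 = 2,819,030; volume = 50,800 m³
After evaporation: salt unchanged = 2,819,030; volume = 50,800 − 7,400 = 43,400 m³
S = 2,819,030 / 43,400 = 64.9546 ppt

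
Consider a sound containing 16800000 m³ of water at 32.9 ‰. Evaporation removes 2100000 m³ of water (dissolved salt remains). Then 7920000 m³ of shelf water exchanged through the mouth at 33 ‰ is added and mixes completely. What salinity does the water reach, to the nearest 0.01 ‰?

35.99 ‰

After evaporation: salt = 16,800,000×32.9 = 552,720,000; volume = 16,800,000 − 2,100,000 = 14,700,000 m³
After mixing: salt = 552,720,000 + 7,920,000×33 = 814,080,000; volume = 14,700,000 + 7,920,000 = 22,620,000 m³
S = 814,080,000 / 22,620,000 = 35.9894 ‰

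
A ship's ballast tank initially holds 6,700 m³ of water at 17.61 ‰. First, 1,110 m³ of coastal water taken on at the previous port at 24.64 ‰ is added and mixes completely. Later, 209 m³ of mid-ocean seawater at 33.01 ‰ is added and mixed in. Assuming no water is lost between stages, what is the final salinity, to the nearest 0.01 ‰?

18.98 ‰

Salt balance:
Initial salt = 6,700×17.61 = 117,987
After stage 1: salt = 117,987 + 1,110×24.64 = 145,337.4; volume = 7,810 m³; S = 18.609 ‰
After stage 2: salt = 145,337.4 + 209×33.01 = 152,236.49; volume = 8,019 m³
S = 152,236.49 / 8,019 = 18.9845 ‰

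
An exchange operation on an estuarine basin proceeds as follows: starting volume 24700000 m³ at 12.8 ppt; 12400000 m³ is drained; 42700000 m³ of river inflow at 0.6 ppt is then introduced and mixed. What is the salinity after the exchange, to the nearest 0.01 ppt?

3.33 ppt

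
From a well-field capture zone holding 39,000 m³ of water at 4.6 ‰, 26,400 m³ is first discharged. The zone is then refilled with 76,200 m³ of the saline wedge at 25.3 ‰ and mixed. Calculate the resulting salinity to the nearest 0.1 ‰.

Remaining after removal: 12,600 m³ at 4.6 ‰ (salt = 57,960)
After addition: salt = 57,960 + 76,200×25.3 = 1,985,820; volume = 88,800 m³
S = 1,985,820 / 88,800 = 22.3628 ‰

22.4 ‰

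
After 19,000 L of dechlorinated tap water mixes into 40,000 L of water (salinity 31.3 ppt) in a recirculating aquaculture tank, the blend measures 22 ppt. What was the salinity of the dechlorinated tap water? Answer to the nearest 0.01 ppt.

2.42 ppt

Salt balance: 40,000×31.3 + 19,000×S = 59,000×22
1,252,000 + 19,000·S = 1,298,000
S = (1,298,000 − 1,252,000) / 19,000 = 2.4211 ppt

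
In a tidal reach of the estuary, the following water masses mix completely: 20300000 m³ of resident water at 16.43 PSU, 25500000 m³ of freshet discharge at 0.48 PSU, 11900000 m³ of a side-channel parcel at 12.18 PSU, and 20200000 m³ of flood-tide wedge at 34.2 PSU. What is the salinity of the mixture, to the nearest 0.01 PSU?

15.17 PSU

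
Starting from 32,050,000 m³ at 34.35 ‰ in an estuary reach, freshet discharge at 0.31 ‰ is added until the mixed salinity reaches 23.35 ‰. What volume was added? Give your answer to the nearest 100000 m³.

15300000 m³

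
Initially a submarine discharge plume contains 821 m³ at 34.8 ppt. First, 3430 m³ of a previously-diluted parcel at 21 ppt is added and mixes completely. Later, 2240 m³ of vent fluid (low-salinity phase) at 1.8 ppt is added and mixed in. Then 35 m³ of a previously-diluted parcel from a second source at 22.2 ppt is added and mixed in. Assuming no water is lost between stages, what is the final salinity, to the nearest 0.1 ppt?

Conserving salt mass:
Initial salt = 821×34.8 = 28,570.8
After stage 1: salt = 28,570.8 + 3,430×21 = 100,600.8; volume = 4,251 m³; S = 23.665 ppt
After stage 2: salt = 100,600.8 + 2,240×1.8 = 104,632.8; volume = 6,491 m³; S = 16.12 ppt
After stage 3: salt = 104,632.8 + 35×22.2 = 105,409.8; volume = 6,526 m³
S = 105,409.8 / 6,526 = 16.1523 ppt

16.2 ppt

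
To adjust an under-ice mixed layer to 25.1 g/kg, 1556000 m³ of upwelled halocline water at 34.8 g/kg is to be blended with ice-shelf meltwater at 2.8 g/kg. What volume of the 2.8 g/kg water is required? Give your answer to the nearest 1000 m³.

Salt balance: 1,556,000×34.8 + V×2.8 = (1,556,000+V)×25.1
54,148,800 + 2.8V = 39,055,600 + 25.1V
15,093,200 = 22.3V
V = 676,825.11 m³

677000 m³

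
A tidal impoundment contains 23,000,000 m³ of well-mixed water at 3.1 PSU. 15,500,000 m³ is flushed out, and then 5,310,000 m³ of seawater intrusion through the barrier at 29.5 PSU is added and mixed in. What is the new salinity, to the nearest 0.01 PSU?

Remaining after removal: 7,500,000 m³ at 3.1 PSU (salt = 23,250,000)
After addition: salt = 23,250,000 + 5,310,000×29.5 = 179,895,000; volume = 12,810,000 m³
S = 179,895,000 / 12,810,000 = 14.0433 PSU

14.04 PSU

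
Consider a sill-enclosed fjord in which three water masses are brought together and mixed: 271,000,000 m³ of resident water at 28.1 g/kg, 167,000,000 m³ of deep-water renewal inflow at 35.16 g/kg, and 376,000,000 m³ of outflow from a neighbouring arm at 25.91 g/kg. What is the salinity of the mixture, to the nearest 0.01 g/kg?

28.54 g/kg

Weighted by volume,
salt = 271,000,000×28.1 + 167,000,000×35.16 + 376,000,000×25.91 = 7,615,100,000 + 5,871,720,000 + 9,742,160,000 = 23,228,980,000
volume = 271,000,000 + 167,000,000 + 376,000,000 = 814,000,000 m³
S = 23,228,980,000 / 814,000,000 = 28.5368 g/kg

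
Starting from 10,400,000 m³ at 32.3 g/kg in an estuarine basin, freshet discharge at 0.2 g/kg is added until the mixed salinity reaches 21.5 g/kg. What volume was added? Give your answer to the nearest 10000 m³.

Salt balance: 10,400,000×32.3 + V×0.2 = (10,400,000+V)×21.5
335,920,000 + 0.2V = 223,600,000 + 21.5V
112,320,000 = 21.3V
V = 5,273,239.44 m³

5270000 m³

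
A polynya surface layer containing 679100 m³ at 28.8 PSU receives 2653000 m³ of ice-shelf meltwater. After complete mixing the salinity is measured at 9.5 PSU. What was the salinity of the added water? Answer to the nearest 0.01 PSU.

4.56 PSU

Salt balance: 679,100×28.8 + 2,653,000×S = 3,332,100×9.5
19,558,080 + 2,653,000·S = 31,654,950
S = (31,654,950 − 19,558,080) / 2,653,000 = 4.5597 PSU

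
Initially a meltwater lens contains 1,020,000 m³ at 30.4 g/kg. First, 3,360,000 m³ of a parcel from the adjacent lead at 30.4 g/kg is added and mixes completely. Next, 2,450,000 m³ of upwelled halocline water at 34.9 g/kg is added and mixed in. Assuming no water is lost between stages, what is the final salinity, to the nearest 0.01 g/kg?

Conserving salt mass:
Initial salt = 1,020,000×30.4 = 31,008,000
After stage 1: salt = 31,008,000 + 3,360,000×30.4 = 133,152,000; volume = 4,380,000 m³; S = 30.4 g/kg
After stage 2: salt = 133,152,000 + 2,450,000×34.9 = 218,657,000; volume = 6,830,000 m³
S = 218,657,000 / 6,830,000 = 32.0142 g/kg

32.01 g/kg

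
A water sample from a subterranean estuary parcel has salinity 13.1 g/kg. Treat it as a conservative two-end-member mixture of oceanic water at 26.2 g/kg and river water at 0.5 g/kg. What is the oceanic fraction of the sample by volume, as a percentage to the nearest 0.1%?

Let g be the oceanic fraction. Salt balance per unit volume:
g×26.2 + (1−g)×0.5 = 13.1
g = (13.1 − 0.5) / (26.2 − 0.5) = 12.6/25.7 = 0.4903

49.0%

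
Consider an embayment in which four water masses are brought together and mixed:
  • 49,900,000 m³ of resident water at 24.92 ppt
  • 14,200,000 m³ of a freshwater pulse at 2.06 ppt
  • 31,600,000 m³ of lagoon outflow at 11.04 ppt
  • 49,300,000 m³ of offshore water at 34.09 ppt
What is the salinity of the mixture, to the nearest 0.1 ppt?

22.8 ppt

Total salt / total volume:
salt = 49,900,000×24.92 + 14,200,000×2.06 + 31,600,000×11.04 + 49,300,000×34.09 = 1,243,508,000 + 29,252,000 + 348,864,000 + 1,680,637,000 = 3,302,261,000
volume = 49,900,000 + 14,200,000 + 31,600,000 + 49,300,000 = 145,000,000 m³
S = 3,302,261,000 / 145,000,000 = 22.774 ppt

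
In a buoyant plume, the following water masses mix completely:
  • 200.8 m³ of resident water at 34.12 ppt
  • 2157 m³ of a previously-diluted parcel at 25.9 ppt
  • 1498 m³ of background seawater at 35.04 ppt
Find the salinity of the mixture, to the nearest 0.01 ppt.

Conserving salt mass:
salt = 200.8×34.12 + 2,157×25.9 + 1,498×35.04 = 6,851.296 + 55,866.3 + 52,489.92 = 115,207.516
volume = 200.8 + 2,157 + 1,498 = 3,855.8 m³
S = 115,207.516 / 3,855.8 = 29.879 ppt

29.88 ppt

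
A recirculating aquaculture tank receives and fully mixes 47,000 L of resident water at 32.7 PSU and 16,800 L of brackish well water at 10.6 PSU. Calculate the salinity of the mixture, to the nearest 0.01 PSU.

26.88 PSU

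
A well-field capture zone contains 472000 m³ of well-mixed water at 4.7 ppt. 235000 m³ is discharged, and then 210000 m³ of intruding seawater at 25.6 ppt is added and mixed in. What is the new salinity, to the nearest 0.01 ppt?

14.52 ppt

Remaining after removal: 237,000 m³ at 4.7 ppt (salt = 1,113,900)
After addition: salt = 1,113,900 + 210,000×25.6 = 6,489,900; volume = 447,000 m³
S = 6,489,900 / 447,000 = 14.5188 ppt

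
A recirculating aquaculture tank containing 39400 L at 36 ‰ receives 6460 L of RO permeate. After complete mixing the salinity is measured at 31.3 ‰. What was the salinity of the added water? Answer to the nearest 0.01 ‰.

2.63 ‰

Salt balance: 39,400×36 + 6,460×S = 45,860×31.3
1,418,400 + 6,460·S = 1,435,418
S = (1,435,418 − 1,418,400) / 6,460 = 2.6344 ‰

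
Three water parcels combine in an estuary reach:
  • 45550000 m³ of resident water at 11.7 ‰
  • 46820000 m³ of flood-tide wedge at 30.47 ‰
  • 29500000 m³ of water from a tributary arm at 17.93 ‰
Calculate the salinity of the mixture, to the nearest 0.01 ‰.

20.42 ‰

Total salt / total volume:
salt = 45,550,000×11.7 + 46,820,000×30.47 + 29,500,000×17.93 = 532,935,000 + 1,426,605,400 + 528,935,000 = 2,488,475,400
volume = 45,550,000 + 46,820,000 + 29,500,000 = 121,870,000 m³
S = 2,488,475,400 / 121,870,000 = 20.4191 ‰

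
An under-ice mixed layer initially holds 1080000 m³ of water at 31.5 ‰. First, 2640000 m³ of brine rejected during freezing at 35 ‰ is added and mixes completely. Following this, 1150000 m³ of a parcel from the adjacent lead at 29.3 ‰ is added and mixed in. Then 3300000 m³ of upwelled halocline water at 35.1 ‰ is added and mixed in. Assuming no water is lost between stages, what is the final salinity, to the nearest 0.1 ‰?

33.8 ‰

By conservation of dissolved salt,
Initial salt = 1,080,000×31.5 = 34,020,000
After stage 1: salt = 34,020,000 + 2,640,000×35 = 126,420,000; volume = 3,720,000 m³; S = 33.984 ‰
After stage 2: salt = 126,420,000 + 1,150,000×29.3 = 160,115,000; volume = 4,870,000 m³; S = 32.878 ‰
After stage 3: salt = 160,115,000 + 3,300,000×35.1 = 275,945,000; volume = 8,170,000 m³
S = 275,945,000 / 8,170,000 = 33.7754 ‰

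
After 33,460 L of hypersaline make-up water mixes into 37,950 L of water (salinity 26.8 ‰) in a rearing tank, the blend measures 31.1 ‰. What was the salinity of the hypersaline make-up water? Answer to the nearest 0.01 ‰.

Salt balance: 37,950×26.8 + 33,460×S = 71,410×31.1
1,017,060 + 33,460·S = 2,220,851
S = (2,220,851 − 1,017,060) / 33,460 = 35.977 ‰

35.98 ‰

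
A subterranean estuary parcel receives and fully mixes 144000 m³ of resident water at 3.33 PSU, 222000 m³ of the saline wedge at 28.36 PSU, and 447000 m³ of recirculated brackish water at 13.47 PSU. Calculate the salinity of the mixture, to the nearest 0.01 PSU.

15.74 PSU

Conserving salt mass:
salt = 144,000×3.33 + 222,000×28.36 + 447,000×13.47 = 479,520 + 6,295,920 + 6,021,090 = 12,796,530
volume = 144,000 + 222,000 + 447,000 = 813,000 m³
S = 12,796,530 / 813,000 = 15.7399 PSU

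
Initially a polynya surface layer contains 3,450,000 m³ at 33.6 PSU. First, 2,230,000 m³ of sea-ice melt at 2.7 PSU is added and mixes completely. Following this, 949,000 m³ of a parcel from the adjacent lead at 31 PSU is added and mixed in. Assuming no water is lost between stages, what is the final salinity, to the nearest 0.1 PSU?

22.8 PSU

Mass of salt is conserved:
Initial salt = 3,450,000×33.6 = 115,920,000
After stage 1: salt = 115,920,000 + 2,230,000×2.7 = 121,941,000; volume = 5,680,000 m³; S = 21.468 PSU
After stage 2: salt = 121,941,000 + 949,000×31 = 151,360,000; volume = 6,629,000 m³
S = 151,360,000 / 6,629,000 = 22.833 PSU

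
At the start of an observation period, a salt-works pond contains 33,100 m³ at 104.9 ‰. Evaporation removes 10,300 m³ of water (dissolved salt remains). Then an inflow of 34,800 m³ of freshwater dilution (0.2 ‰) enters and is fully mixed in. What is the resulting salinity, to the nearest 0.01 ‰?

60.40 ‰

After evaporation: salt = 33,100×104.9 = 3,472,190; volume = 33,100 − 10,300 = 22,800 m³
After mixing: salt = 3,472,190 + 34,800×0.2 = 3,479,150; volume = 22,800 + 34,800 = 57,600 m³
S = 3,479,150 / 57,600 = 60.4019 ‰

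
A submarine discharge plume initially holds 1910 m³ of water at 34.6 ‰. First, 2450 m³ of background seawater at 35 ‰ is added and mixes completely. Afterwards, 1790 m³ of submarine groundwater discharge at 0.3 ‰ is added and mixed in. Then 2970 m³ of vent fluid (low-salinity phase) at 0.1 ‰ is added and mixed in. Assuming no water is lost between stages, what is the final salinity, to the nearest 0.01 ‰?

16.74 ‰

By conservation of dissolved salt,
Initial salt = 1,910×34.6 = 66,086
After stage 1: salt = 66,086 + 2,450×35 = 151,836; volume = 4,360 m³; S = 34.825 ‰
After stage 2: salt = 151,836 + 1,790×0.3 = 152,373; volume = 6,150 m³; S = 24.776 ‰
After stage 3: salt = 152,373 + 2,970×0.1 = 152,670; volume = 9,120 m³
S = 152,670 / 9,120 = 16.7401 ‰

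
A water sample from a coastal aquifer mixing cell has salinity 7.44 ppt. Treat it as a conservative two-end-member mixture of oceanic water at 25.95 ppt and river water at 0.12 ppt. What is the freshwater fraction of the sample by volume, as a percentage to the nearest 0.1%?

Let f be the freshwater fraction. Salt balance per unit volume:
f×0.12 + (1−f)×25.95 = 7.44
f = (25.95 − 7.44) / (25.95 − 0.12) = 18.51/25.83 = 0.7166

71.7%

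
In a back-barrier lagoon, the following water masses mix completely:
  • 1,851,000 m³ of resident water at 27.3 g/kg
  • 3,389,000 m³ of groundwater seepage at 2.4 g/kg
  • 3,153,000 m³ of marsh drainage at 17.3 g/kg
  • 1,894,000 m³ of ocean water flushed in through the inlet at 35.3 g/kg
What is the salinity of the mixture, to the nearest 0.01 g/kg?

17.50 g/kg

Total salt / total volume:
salt = 1,851,000×27.3 + 3,389,000×2.4 + 3,153,000×17.3 + 1,894,000×35.3 = 50,532,300 + 8,133,600 + 54,546,900 + 66,858,200 = 180,071,000
volume = 1,851,000 + 3,389,000 + 3,153,000 + 1,894,000 = 10,287,000 m³
S = 180,071,000 / 10,287,000 = 17.5047 g/kg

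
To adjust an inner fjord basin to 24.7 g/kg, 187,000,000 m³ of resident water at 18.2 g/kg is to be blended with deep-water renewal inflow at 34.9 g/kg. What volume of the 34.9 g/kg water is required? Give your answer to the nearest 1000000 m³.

Salt balance: 187,000,000×18.2 + V×34.9 = (187,000,000+V)×24.7
3,403,400,000 + 34.9V = 4,618,900,000 + 24.7V
1,215,500,000 = 10.2V
V = 119,166,666.67 m³

119000000 m³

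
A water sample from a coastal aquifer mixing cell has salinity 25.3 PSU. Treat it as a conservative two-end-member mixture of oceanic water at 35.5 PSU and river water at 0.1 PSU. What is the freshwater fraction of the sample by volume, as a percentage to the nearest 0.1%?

28.8%

Let f be the freshwater fraction. Salt balance per unit volume:
f×0.1 + (1−f)×35.5 = 25.3
f = (35.5 − 25.3) / (35.5 − 0.1) = 10.2/35.4 = 0.2881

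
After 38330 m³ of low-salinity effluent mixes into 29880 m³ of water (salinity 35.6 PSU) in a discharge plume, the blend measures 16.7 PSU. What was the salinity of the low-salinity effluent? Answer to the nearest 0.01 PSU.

1.97 PSU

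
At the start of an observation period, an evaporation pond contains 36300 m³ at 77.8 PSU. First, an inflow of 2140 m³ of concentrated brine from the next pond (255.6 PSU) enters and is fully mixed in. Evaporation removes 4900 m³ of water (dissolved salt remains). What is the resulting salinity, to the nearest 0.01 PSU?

After mixing: salt = 36,300×77.8 + 2,140×255.6 = 3,371,124; volume = 38,440 m³
After evaporation: salt unchanged = 3,371,124; volume = 38,440 − 4,900 = 33,540 m³
S = 3,371,124 / 33,540 = 100.5106 PSU

100.51 PSU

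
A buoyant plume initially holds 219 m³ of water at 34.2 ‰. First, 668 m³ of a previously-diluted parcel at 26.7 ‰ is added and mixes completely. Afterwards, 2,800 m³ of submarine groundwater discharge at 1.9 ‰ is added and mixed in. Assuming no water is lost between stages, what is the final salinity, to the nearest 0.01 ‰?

Salt balance:
Initial salt = 219×34.2 = 7,489.8
After stage 1: salt = 7,489.8 + 668×26.7 = 25,325.4; volume = 887 m³; S = 28.552 ‰
After stage 2: salt = 25,325.4 + 2,800×1.9 = 30,645.4; volume = 3,687 m³
S = 30,645.4 / 3,687 = 8.3117 ‰

8.31 ‰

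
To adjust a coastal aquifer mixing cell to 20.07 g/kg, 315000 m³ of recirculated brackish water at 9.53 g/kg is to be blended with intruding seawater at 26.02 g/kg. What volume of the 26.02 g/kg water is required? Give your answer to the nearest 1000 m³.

558000 m³

Salt balance: 315,000×9.53 + V×26.02 = (315,000+V)×20.07
3,001,950 + 26.02V = 6,322,050 + 20.07V
3,320,100 = 5.95V
V = 558,000 m³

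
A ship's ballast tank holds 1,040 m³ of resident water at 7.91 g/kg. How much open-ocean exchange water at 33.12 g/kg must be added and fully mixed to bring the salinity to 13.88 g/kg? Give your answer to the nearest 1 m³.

323 m³

Salt balance: 1,040×7.91 + V×33.12 = (1,040+V)×13.88
8,226.4 + 33.12V = 14,435.2 + 13.88V
6,208.8 = 19.24V
V = 322.7 m³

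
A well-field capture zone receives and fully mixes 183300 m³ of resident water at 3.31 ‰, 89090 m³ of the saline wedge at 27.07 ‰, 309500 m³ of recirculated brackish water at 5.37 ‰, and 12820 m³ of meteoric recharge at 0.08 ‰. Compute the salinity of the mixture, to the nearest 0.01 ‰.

7.87 ‰

Total salt / total volume:
salt = 183,300×3.31 + 89,090×27.07 + 309,500×5.37 + 12,820×0.08 = 606,723 + 2,411,666.3 + 1,662,015 + 1,025.6 = 4,681,429.9
volume = 183,300 + 89,090 + 309,500 + 12,820 = 594,710 m³
S = 4,681,429.9 / 594,710 = 7.8718 ‰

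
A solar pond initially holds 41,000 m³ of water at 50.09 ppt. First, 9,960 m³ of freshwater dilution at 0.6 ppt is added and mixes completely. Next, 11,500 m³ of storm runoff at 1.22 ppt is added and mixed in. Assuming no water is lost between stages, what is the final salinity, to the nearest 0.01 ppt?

33.20 ppt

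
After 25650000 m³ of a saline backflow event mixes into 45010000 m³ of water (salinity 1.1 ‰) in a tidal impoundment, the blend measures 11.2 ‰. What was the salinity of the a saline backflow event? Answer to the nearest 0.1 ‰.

Salt balance: 45,010,000×1.1 + 25,650,000×S = 70,660,000×11.2
49,511,000 + 25,650,000·S = 791,392,000
S = (791,392,000 − 49,511,000) / 25,650,000 = 28.9232 ‰

28.9 ‰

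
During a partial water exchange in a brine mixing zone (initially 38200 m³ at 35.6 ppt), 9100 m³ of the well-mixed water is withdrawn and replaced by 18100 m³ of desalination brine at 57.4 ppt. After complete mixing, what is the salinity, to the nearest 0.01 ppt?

Remaining after removal: 29,100 m³ at 35.6 ppt (salt = 1,035,960)
After addition: salt = 1,035,960 + 18,100×57.4 = 2,074,900; volume = 47,200 m³
S = 2,074,900 / 47,200 = 43.9597 ppt

43.96 ppt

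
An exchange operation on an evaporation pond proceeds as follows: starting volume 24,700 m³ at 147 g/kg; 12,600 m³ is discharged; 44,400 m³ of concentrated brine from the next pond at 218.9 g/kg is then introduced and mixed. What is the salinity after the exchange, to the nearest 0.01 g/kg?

203.50 g/kg

Remaining after removal: 12,100 m³ at 147 g/kg (salt = 1,778,700)
After addition: salt = 1,778,700 + 44,400×218.9 = 11,497,860; volume = 56,500 m³
S = 11,497,860 / 56,500 = 203.5019 g/kg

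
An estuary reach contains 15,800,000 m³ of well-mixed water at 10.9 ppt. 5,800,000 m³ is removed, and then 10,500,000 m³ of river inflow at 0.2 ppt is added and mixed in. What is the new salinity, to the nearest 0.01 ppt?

Remaining after removal: 10,000,000 m³ at 10.9 ppt (salt = 109,000,000)
After addition: salt = 109,000,000 + 10,500,000×0.2 = 111,100,000; volume = 20,500,000 m³
S = 111,100,000 / 20,500,000 = 5.4195 ppt

5.42 ppt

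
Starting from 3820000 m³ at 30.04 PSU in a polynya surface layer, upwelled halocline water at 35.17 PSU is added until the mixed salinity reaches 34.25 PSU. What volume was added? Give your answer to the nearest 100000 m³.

17500000 m³

Salt balance: 3,820,000×30.04 + V×35.17 = (3,820,000+V)×34.25
114,752,800 + 35.17V = 130,835,000 + 34.25V
16,082,200 = 0.92V
V = 17,480,652.17 m³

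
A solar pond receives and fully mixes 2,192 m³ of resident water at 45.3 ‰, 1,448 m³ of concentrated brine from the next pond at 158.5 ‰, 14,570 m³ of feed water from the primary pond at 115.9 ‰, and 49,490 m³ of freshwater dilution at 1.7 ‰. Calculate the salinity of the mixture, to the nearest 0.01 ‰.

31.04 ‰

Salt balance:
salt = 2,192×45.3 + 1,448×158.5 + 14,570×115.9 + 49,490×1.7 = 99,297.6 + 229,508 + 1,688,663 + 84,133 = 2,101,601.6
volume = 2,192 + 1,448 + 14,570 + 49,490 = 67,700 m³
S = 2,101,601.6 / 67,700 = 31.0429 ‰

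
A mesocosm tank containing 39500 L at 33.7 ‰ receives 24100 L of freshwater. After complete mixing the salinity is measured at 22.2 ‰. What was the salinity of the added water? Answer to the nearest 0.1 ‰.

3.4 ‰

Salt balance: 39,500×33.7 + 24,100×S = 63,600×22.2
1,331,150 + 24,100·S = 1,411,920
S = (1,411,920 − 1,331,150) / 24,100 = 3.3515 ‰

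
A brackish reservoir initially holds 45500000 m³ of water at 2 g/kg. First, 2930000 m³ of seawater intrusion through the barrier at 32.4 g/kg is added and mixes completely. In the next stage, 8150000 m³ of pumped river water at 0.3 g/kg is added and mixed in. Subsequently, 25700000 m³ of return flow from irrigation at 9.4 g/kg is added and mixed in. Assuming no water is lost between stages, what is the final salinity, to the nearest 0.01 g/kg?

Weighted by volume,
Initial salt = 45,500,000×2 = 91,000,000
After stage 1: salt = 91,000,000 + 2,930,000×32.4 = 185,932,000; volume = 48,430,000 m³; S = 3.839 g/kg
After stage 2: salt = 185,932,000 + 8,150,000×0.3 = 188,377,000; volume = 56,580,000 m³; S = 3.329 g/kg
After stage 3: salt = 188,377,000 + 25,700,000×9.4 = 429,957,000; volume = 82,280,000 m³
S = 429,957,000 / 82,280,000 = 5.2255 g/kg

5.23 g/kg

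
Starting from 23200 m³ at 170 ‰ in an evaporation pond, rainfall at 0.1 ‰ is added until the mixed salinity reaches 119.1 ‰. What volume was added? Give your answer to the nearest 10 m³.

9920 m³

Salt balance: 23,200×170 + V×0.1 = (23,200+V)×119.1
3,944,000 + 0.1V = 2,763,120 + 119.1V
1,180,880 = 119V
V = 9,923.36 m³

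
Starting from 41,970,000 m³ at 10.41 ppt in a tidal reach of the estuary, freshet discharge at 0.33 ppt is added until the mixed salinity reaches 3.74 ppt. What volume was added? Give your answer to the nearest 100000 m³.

Salt balance: 41,970,000×10.41 + V×0.33 = (41,970,000+V)×3.74
436,907,700 + 0.33V = 156,967,800 + 3.74V
279,939,900 = 3.41V
V = 82,093,812.32 m³

82100000 m³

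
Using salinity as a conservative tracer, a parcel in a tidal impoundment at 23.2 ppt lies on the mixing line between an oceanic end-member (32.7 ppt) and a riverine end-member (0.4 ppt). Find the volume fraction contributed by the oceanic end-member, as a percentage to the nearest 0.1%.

70.6%

Let g be the oceanic fraction. Salt balance per unit volume:
g×32.7 + (1−g)×0.4 = 23.2
g = (23.2 − 0.4) / (32.7 − 0.4) = 22.8/32.3 = 0.7059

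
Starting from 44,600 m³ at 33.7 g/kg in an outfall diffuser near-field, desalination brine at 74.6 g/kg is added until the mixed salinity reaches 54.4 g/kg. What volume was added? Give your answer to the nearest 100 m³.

Salt balance: 44,600×33.7 + V×74.6 = (44,600+V)×54.4
1,503,020 + 74.6V = 2,426,240 + 54.4V
923,220 = 20.2V
V = 45,703.96 m³

45700 m³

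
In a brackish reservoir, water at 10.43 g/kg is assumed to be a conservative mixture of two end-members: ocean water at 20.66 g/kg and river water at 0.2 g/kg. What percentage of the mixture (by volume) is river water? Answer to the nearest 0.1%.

Let f be the freshwater fraction. Salt balance per unit volume:
f×0.2 + (1−f)×20.66 = 10.43
f = (20.66 − 10.43) / (20.66 − 0.2) = 10.23/20.46 = 0.5

50.0%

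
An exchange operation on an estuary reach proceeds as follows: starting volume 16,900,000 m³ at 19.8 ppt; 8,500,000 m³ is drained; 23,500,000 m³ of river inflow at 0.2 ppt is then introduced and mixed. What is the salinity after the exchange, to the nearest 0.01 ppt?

5.36 ppt

Remaining after removal: 8,400,000 m³ at 19.8 ppt (salt = 166,320,000)
After addition: salt = 166,320,000 + 23,500,000×0.2 = 171,020,000; volume = 31,900,000 m³
S = 171,020,000 / 31,900,000 = 5.3611 ppt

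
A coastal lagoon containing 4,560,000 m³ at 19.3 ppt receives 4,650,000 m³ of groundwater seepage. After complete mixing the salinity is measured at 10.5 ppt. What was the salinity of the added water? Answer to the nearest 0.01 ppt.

1.87 ppt

Salt balance: 4,560,000×19.3 + 4,650,000×S = 9,210,000×10.5
88,008,000 + 4,650,000·S = 96,705,000
S = (96,705,000 − 88,008,000) / 4,650,000 = 1.8703 ppt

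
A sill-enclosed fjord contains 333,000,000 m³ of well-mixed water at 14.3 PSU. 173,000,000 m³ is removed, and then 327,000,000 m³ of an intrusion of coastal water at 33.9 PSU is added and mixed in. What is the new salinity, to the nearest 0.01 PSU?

27.46 PSU

Remaining after removal: 160,000,000 m³ at 14.3 PSU (salt = 2,288,000,000)
After addition: salt = 2,288,000,000 + 327,000,000×33.9 = 13,373,300,000; volume = 487,000,000 m³
S = 13,373,300,000 / 487,000,000 = 27.4606 PSU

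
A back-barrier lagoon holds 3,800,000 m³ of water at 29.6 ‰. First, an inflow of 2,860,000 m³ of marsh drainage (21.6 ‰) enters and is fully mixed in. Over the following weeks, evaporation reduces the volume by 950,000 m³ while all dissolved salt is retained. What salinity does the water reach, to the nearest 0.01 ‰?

After mixing: salt = 3,800,000×29.6 + 2,860,000×21.6 = 174,256,000; volume = 6,660,000 m³
After evaporation: salt unchanged = 174,256,000; volume = 6,660,000 − 950,000 = 5,710,000 m³
S = 174,256,000 / 5,710,000 = 30.5177 ‰

30.52 ‰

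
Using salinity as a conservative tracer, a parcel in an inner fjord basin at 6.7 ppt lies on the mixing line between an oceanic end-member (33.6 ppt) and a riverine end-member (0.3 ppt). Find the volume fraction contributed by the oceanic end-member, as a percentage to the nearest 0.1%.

19.2%

Let g be the oceanic fraction. Salt balance per unit volume:
g×33.6 + (1−g)×0.3 = 6.7
g = (6.7 − 0.3) / (33.6 − 0.3) = 6.4/33.3 = 0.1922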